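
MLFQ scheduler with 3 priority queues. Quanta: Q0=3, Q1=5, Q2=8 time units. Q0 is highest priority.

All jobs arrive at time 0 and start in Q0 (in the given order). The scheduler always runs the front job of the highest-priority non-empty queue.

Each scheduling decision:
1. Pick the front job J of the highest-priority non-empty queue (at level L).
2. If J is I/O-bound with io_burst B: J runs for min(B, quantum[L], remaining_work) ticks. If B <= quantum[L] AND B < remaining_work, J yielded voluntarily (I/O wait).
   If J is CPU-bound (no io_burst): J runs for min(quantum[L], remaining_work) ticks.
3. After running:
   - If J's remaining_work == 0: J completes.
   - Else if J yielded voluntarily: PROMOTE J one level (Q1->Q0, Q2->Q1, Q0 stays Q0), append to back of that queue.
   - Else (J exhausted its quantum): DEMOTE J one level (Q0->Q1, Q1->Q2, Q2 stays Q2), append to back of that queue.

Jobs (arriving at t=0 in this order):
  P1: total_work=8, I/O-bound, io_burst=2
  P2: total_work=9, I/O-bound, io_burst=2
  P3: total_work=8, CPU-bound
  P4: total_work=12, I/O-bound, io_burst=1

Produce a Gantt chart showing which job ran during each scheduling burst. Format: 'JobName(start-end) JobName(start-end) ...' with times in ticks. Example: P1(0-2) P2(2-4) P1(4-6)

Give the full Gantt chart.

Answer: P1(0-2) P2(2-4) P3(4-7) P4(7-8) P1(8-10) P2(10-12) P4(12-13) P1(13-15) P2(15-17) P4(17-18) P1(18-20) P2(20-22) P4(22-23) P2(23-24) P4(24-25) P4(25-26) P4(26-27) P4(27-28) P4(28-29) P4(29-30) P4(30-31) P4(31-32) P3(32-37)

Derivation:
t=0-2: P1@Q0 runs 2, rem=6, I/O yield, promote→Q0. Q0=[P2,P3,P4,P1] Q1=[] Q2=[]
t=2-4: P2@Q0 runs 2, rem=7, I/O yield, promote→Q0. Q0=[P3,P4,P1,P2] Q1=[] Q2=[]
t=4-7: P3@Q0 runs 3, rem=5, quantum used, demote→Q1. Q0=[P4,P1,P2] Q1=[P3] Q2=[]
t=7-8: P4@Q0 runs 1, rem=11, I/O yield, promote→Q0. Q0=[P1,P2,P4] Q1=[P3] Q2=[]
t=8-10: P1@Q0 runs 2, rem=4, I/O yield, promote→Q0. Q0=[P2,P4,P1] Q1=[P3] Q2=[]
t=10-12: P2@Q0 runs 2, rem=5, I/O yield, promote→Q0. Q0=[P4,P1,P2] Q1=[P3] Q2=[]
t=12-13: P4@Q0 runs 1, rem=10, I/O yield, promote→Q0. Q0=[P1,P2,P4] Q1=[P3] Q2=[]
t=13-15: P1@Q0 runs 2, rem=2, I/O yield, promote→Q0. Q0=[P2,P4,P1] Q1=[P3] Q2=[]
t=15-17: P2@Q0 runs 2, rem=3, I/O yield, promote→Q0. Q0=[P4,P1,P2] Q1=[P3] Q2=[]
t=17-18: P4@Q0 runs 1, rem=9, I/O yield, promote→Q0. Q0=[P1,P2,P4] Q1=[P3] Q2=[]
t=18-20: P1@Q0 runs 2, rem=0, completes. Q0=[P2,P4] Q1=[P3] Q2=[]
t=20-22: P2@Q0 runs 2, rem=1, I/O yield, promote→Q0. Q0=[P4,P2] Q1=[P3] Q2=[]
t=22-23: P4@Q0 runs 1, rem=8, I/O yield, promote→Q0. Q0=[P2,P4] Q1=[P3] Q2=[]
t=23-24: P2@Q0 runs 1, rem=0, completes. Q0=[P4] Q1=[P3] Q2=[]
t=24-25: P4@Q0 runs 1, rem=7, I/O yield, promote→Q0. Q0=[P4] Q1=[P3] Q2=[]
t=25-26: P4@Q0 runs 1, rem=6, I/O yield, promote→Q0. Q0=[P4] Q1=[P3] Q2=[]
t=26-27: P4@Q0 runs 1, rem=5, I/O yield, promote→Q0. Q0=[P4] Q1=[P3] Q2=[]
t=27-28: P4@Q0 runs 1, rem=4, I/O yield, promote→Q0. Q0=[P4] Q1=[P3] Q2=[]
t=28-29: P4@Q0 runs 1, rem=3, I/O yield, promote→Q0. Q0=[P4] Q1=[P3] Q2=[]
t=29-30: P4@Q0 runs 1, rem=2, I/O yield, promote→Q0. Q0=[P4] Q1=[P3] Q2=[]
t=30-31: P4@Q0 runs 1, rem=1, I/O yield, promote→Q0. Q0=[P4] Q1=[P3] Q2=[]
t=31-32: P4@Q0 runs 1, rem=0, completes. Q0=[] Q1=[P3] Q2=[]
t=32-37: P3@Q1 runs 5, rem=0, completes. Q0=[] Q1=[] Q2=[]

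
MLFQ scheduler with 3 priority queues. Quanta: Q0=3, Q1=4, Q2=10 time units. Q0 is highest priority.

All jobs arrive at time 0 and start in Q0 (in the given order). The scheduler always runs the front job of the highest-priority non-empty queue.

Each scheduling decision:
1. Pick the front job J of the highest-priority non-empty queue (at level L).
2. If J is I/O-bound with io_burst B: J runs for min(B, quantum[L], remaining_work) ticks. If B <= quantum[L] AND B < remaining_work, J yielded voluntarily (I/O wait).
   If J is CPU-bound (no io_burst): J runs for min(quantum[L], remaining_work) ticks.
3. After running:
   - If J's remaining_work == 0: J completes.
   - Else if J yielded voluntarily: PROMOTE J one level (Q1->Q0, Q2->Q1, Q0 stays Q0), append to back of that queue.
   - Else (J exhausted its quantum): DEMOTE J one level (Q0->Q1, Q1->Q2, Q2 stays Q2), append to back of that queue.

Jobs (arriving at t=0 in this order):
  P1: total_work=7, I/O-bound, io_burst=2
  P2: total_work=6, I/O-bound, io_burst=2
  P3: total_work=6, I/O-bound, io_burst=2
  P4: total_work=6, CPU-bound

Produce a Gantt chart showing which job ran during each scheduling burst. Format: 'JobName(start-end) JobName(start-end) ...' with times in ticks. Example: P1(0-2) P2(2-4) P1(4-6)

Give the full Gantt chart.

t=0-2: P1@Q0 runs 2, rem=5, I/O yield, promote→Q0. Q0=[P2,P3,P4,P1] Q1=[] Q2=[]
t=2-4: P2@Q0 runs 2, rem=4, I/O yield, promote→Q0. Q0=[P3,P4,P1,P2] Q1=[] Q2=[]
t=4-6: P3@Q0 runs 2, rem=4, I/O yield, promote→Q0. Q0=[P4,P1,P2,P3] Q1=[] Q2=[]
t=6-9: P4@Q0 runs 3, rem=3, quantum used, demote→Q1. Q0=[P1,P2,P3] Q1=[P4] Q2=[]
t=9-11: P1@Q0 runs 2, rem=3, I/O yield, promote→Q0. Q0=[P2,P3,P1] Q1=[P4] Q2=[]
t=11-13: P2@Q0 runs 2, rem=2, I/O yield, promote→Q0. Q0=[P3,P1,P2] Q1=[P4] Q2=[]
t=13-15: P3@Q0 runs 2, rem=2, I/O yield, promote→Q0. Q0=[P1,P2,P3] Q1=[P4] Q2=[]
t=15-17: P1@Q0 runs 2, rem=1, I/O yield, promote→Q0. Q0=[P2,P3,P1] Q1=[P4] Q2=[]
t=17-19: P2@Q0 runs 2, rem=0, completes. Q0=[P3,P1] Q1=[P4] Q2=[]
t=19-21: P3@Q0 runs 2, rem=0, completes. Q0=[P1] Q1=[P4] Q2=[]
t=21-22: P1@Q0 runs 1, rem=0, completes. Q0=[] Q1=[P4] Q2=[]
t=22-25: P4@Q1 runs 3, rem=0, completes. Q0=[] Q1=[] Q2=[]

Answer: P1(0-2) P2(2-4) P3(4-6) P4(6-9) P1(9-11) P2(11-13) P3(13-15) P1(15-17) P2(17-19) P3(19-21) P1(21-22) P4(22-25)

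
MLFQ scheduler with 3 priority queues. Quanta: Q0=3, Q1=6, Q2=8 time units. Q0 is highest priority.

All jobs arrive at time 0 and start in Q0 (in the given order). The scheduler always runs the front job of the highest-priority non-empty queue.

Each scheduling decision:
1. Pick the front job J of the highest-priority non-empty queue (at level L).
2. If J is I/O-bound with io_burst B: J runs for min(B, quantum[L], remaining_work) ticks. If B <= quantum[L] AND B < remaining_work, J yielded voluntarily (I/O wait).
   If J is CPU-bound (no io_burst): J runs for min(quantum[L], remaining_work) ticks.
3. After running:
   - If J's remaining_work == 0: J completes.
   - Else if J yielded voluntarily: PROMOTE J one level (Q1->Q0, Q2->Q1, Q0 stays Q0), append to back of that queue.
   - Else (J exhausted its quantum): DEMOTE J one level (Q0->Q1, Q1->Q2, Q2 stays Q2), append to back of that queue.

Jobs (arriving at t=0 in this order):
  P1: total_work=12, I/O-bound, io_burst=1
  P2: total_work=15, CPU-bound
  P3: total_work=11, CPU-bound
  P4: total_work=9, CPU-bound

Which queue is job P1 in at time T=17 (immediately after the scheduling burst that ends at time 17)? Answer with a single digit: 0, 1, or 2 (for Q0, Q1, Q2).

t=0-1: P1@Q0 runs 1, rem=11, I/O yield, promote→Q0. Q0=[P2,P3,P4,P1] Q1=[] Q2=[]
t=1-4: P2@Q0 runs 3, rem=12, quantum used, demote→Q1. Q0=[P3,P4,P1] Q1=[P2] Q2=[]
t=4-7: P3@Q0 runs 3, rem=8, quantum used, demote→Q1. Q0=[P4,P1] Q1=[P2,P3] Q2=[]
t=7-10: P4@Q0 runs 3, rem=6, quantum used, demote→Q1. Q0=[P1] Q1=[P2,P3,P4] Q2=[]
t=10-11: P1@Q0 runs 1, rem=10, I/O yield, promote→Q0. Q0=[P1] Q1=[P2,P3,P4] Q2=[]
t=11-12: P1@Q0 runs 1, rem=9, I/O yield, promote→Q0. Q0=[P1] Q1=[P2,P3,P4] Q2=[]
t=12-13: P1@Q0 runs 1, rem=8, I/O yield, promote→Q0. Q0=[P1] Q1=[P2,P3,P4] Q2=[]
t=13-14: P1@Q0 runs 1, rem=7, I/O yield, promote→Q0. Q0=[P1] Q1=[P2,P3,P4] Q2=[]
t=14-15: P1@Q0 runs 1, rem=6, I/O yield, promote→Q0. Q0=[P1] Q1=[P2,P3,P4] Q2=[]
t=15-16: P1@Q0 runs 1, rem=5, I/O yield, promote→Q0. Q0=[P1] Q1=[P2,P3,P4] Q2=[]
t=16-17: P1@Q0 runs 1, rem=4, I/O yield, promote→Q0. Q0=[P1] Q1=[P2,P3,P4] Q2=[]
t=17-18: P1@Q0 runs 1, rem=3, I/O yield, promote→Q0. Q0=[P1] Q1=[P2,P3,P4] Q2=[]
t=18-19: P1@Q0 runs 1, rem=2, I/O yield, promote→Q0. Q0=[P1] Q1=[P2,P3,P4] Q2=[]
t=19-20: P1@Q0 runs 1, rem=1, I/O yield, promote→Q0. Q0=[P1] Q1=[P2,P3,P4] Q2=[]
t=20-21: P1@Q0 runs 1, rem=0, completes. Q0=[] Q1=[P2,P3,P4] Q2=[]
t=21-27: P2@Q1 runs 6, rem=6, quantum used, demote→Q2. Q0=[] Q1=[P3,P4] Q2=[P2]
t=27-33: P3@Q1 runs 6, rem=2, quantum used, demote→Q2. Q0=[] Q1=[P4] Q2=[P2,P3]
t=33-39: P4@Q1 runs 6, rem=0, completes. Q0=[] Q1=[] Q2=[P2,P3]
t=39-45: P2@Q2 runs 6, rem=0, completes. Q0=[] Q1=[] Q2=[P3]
t=45-47: P3@Q2 runs 2, rem=0, completes. Q0=[] Q1=[] Q2=[]

Answer: 0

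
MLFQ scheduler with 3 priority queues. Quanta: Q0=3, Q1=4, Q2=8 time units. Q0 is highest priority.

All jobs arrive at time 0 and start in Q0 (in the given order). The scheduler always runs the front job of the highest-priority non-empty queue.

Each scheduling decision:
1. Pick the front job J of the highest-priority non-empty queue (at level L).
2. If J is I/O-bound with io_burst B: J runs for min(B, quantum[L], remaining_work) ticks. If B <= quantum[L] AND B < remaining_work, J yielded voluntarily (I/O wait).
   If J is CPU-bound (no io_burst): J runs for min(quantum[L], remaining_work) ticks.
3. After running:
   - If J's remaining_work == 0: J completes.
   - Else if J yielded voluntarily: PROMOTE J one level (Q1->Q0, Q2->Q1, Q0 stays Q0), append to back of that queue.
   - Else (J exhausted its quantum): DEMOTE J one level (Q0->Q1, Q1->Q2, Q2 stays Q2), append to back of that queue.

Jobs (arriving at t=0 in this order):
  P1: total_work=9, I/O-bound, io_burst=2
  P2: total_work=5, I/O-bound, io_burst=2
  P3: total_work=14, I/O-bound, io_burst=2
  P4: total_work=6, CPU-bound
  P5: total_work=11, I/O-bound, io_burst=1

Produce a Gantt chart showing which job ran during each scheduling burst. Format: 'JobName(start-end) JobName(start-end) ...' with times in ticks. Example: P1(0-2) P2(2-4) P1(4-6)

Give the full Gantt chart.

Answer: P1(0-2) P2(2-4) P3(4-6) P4(6-9) P5(9-10) P1(10-12) P2(12-14) P3(14-16) P5(16-17) P1(17-19) P2(19-20) P3(20-22) P5(22-23) P1(23-25) P3(25-27) P5(27-28) P1(28-29) P3(29-31) P5(31-32) P3(32-34) P5(34-35) P3(35-37) P5(37-38) P5(38-39) P5(39-40) P5(40-41) P5(41-42) P4(42-45)

Derivation:
t=0-2: P1@Q0 runs 2, rem=7, I/O yield, promote→Q0. Q0=[P2,P3,P4,P5,P1] Q1=[] Q2=[]
t=2-4: P2@Q0 runs 2, rem=3, I/O yield, promote→Q0. Q0=[P3,P4,P5,P1,P2] Q1=[] Q2=[]
t=4-6: P3@Q0 runs 2, rem=12, I/O yield, promote→Q0. Q0=[P4,P5,P1,P2,P3] Q1=[] Q2=[]
t=6-9: P4@Q0 runs 3, rem=3, quantum used, demote→Q1. Q0=[P5,P1,P2,P3] Q1=[P4] Q2=[]
t=9-10: P5@Q0 runs 1, rem=10, I/O yield, promote→Q0. Q0=[P1,P2,P3,P5] Q1=[P4] Q2=[]
t=10-12: P1@Q0 runs 2, rem=5, I/O yield, promote→Q0. Q0=[P2,P3,P5,P1] Q1=[P4] Q2=[]
t=12-14: P2@Q0 runs 2, rem=1, I/O yield, promote→Q0. Q0=[P3,P5,P1,P2] Q1=[P4] Q2=[]
t=14-16: P3@Q0 runs 2, rem=10, I/O yield, promote→Q0. Q0=[P5,P1,P2,P3] Q1=[P4] Q2=[]
t=16-17: P5@Q0 runs 1, rem=9, I/O yield, promote→Q0. Q0=[P1,P2,P3,P5] Q1=[P4] Q2=[]
t=17-19: P1@Q0 runs 2, rem=3, I/O yield, promote→Q0. Q0=[P2,P3,P5,P1] Q1=[P4] Q2=[]
t=19-20: P2@Q0 runs 1, rem=0, completes. Q0=[P3,P5,P1] Q1=[P4] Q2=[]
t=20-22: P3@Q0 runs 2, rem=8, I/O yield, promote→Q0. Q0=[P5,P1,P3] Q1=[P4] Q2=[]
t=22-23: P5@Q0 runs 1, rem=8, I/O yield, promote→Q0. Q0=[P1,P3,P5] Q1=[P4] Q2=[]
t=23-25: P1@Q0 runs 2, rem=1, I/O yield, promote→Q0. Q0=[P3,P5,P1] Q1=[P4] Q2=[]
t=25-27: P3@Q0 runs 2, rem=6, I/O yield, promote→Q0. Q0=[P5,P1,P3] Q1=[P4] Q2=[]
t=27-28: P5@Q0 runs 1, rem=7, I/O yield, promote→Q0. Q0=[P1,P3,P5] Q1=[P4] Q2=[]
t=28-29: P1@Q0 runs 1, rem=0, completes. Q0=[P3,P5] Q1=[P4] Q2=[]
t=29-31: P3@Q0 runs 2, rem=4, I/O yield, promote→Q0. Q0=[P5,P3] Q1=[P4] Q2=[]
t=31-32: P5@Q0 runs 1, rem=6, I/O yield, promote→Q0. Q0=[P3,P5] Q1=[P4] Q2=[]
t=32-34: P3@Q0 runs 2, rem=2, I/O yield, promote→Q0. Q0=[P5,P3] Q1=[P4] Q2=[]
t=34-35: P5@Q0 runs 1, rem=5, I/O yield, promote→Q0. Q0=[P3,P5] Q1=[P4] Q2=[]
t=35-37: P3@Q0 runs 2, rem=0, completes. Q0=[P5] Q1=[P4] Q2=[]
t=37-38: P5@Q0 runs 1, rem=4, I/O yield, promote→Q0. Q0=[P5] Q1=[P4] Q2=[]
t=38-39: P5@Q0 runs 1, rem=3, I/O yield, promote→Q0. Q0=[P5] Q1=[P4] Q2=[]
t=39-40: P5@Q0 runs 1, rem=2, I/O yield, promote→Q0. Q0=[P5] Q1=[P4] Q2=[]
t=40-41: P5@Q0 runs 1, rem=1, I/O yield, promote→Q0. Q0=[P5] Q1=[P4] Q2=[]
t=41-42: P5@Q0 runs 1, rem=0, completes. Q0=[] Q1=[P4] Q2=[]
t=42-45: P4@Q1 runs 3, rem=0, completes. Q0=[] Q1=[] Q2=[]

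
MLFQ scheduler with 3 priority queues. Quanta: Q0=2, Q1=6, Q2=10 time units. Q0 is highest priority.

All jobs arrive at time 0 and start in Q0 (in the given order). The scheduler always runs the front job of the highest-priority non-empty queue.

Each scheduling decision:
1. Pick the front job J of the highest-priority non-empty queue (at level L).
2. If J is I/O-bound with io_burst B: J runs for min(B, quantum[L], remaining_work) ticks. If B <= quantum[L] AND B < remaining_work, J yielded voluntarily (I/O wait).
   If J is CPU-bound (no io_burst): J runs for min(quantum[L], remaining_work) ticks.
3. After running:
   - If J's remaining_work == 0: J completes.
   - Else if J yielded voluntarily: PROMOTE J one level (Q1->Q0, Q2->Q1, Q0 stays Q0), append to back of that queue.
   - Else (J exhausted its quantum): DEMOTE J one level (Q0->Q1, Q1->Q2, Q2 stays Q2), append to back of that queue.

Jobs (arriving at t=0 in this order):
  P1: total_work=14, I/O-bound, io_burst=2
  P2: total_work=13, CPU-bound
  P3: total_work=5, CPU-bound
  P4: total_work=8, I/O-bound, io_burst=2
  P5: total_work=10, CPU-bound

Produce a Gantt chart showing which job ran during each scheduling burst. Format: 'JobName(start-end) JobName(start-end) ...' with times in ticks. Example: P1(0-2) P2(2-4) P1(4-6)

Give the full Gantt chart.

Answer: P1(0-2) P2(2-4) P3(4-6) P4(6-8) P5(8-10) P1(10-12) P4(12-14) P1(14-16) P4(16-18) P1(18-20) P4(20-22) P1(22-24) P1(24-26) P1(26-28) P2(28-34) P3(34-37) P5(37-43) P2(43-48) P5(48-50)

Derivation:
t=0-2: P1@Q0 runs 2, rem=12, I/O yield, promote→Q0. Q0=[P2,P3,P4,P5,P1] Q1=[] Q2=[]
t=2-4: P2@Q0 runs 2, rem=11, quantum used, demote→Q1. Q0=[P3,P4,P5,P1] Q1=[P2] Q2=[]
t=4-6: P3@Q0 runs 2, rem=3, quantum used, demote→Q1. Q0=[P4,P5,P1] Q1=[P2,P3] Q2=[]
t=6-8: P4@Q0 runs 2, rem=6, I/O yield, promote→Q0. Q0=[P5,P1,P4] Q1=[P2,P3] Q2=[]
t=8-10: P5@Q0 runs 2, rem=8, quantum used, demote→Q1. Q0=[P1,P4] Q1=[P2,P3,P5] Q2=[]
t=10-12: P1@Q0 runs 2, rem=10, I/O yield, promote→Q0. Q0=[P4,P1] Q1=[P2,P3,P5] Q2=[]
t=12-14: P4@Q0 runs 2, rem=4, I/O yield, promote→Q0. Q0=[P1,P4] Q1=[P2,P3,P5] Q2=[]
t=14-16: P1@Q0 runs 2, rem=8, I/O yield, promote→Q0. Q0=[P4,P1] Q1=[P2,P3,P5] Q2=[]
t=16-18: P4@Q0 runs 2, rem=2, I/O yield, promote→Q0. Q0=[P1,P4] Q1=[P2,P3,P5] Q2=[]
t=18-20: P1@Q0 runs 2, rem=6, I/O yield, promote→Q0. Q0=[P4,P1] Q1=[P2,P3,P5] Q2=[]
t=20-22: P4@Q0 runs 2, rem=0, completes. Q0=[P1] Q1=[P2,P3,P5] Q2=[]
t=22-24: P1@Q0 runs 2, rem=4, I/O yield, promote→Q0. Q0=[P1] Q1=[P2,P3,P5] Q2=[]
t=24-26: P1@Q0 runs 2, rem=2, I/O yield, promote→Q0. Q0=[P1] Q1=[P2,P3,P5] Q2=[]
t=26-28: P1@Q0 runs 2, rem=0, completes. Q0=[] Q1=[P2,P3,P5] Q2=[]
t=28-34: P2@Q1 runs 6, rem=5, quantum used, demote→Q2. Q0=[] Q1=[P3,P5] Q2=[P2]
t=34-37: P3@Q1 runs 3, rem=0, completes. Q0=[] Q1=[P5] Q2=[P2]
t=37-43: P5@Q1 runs 6, rem=2, quantum used, demote→Q2. Q0=[] Q1=[] Q2=[P2,P5]
t=43-48: P2@Q2 runs 5, rem=0, completes. Q0=[] Q1=[] Q2=[P5]
t=48-50: P5@Q2 runs 2, rem=0, completes. Q0=[] Q1=[] Q2=[]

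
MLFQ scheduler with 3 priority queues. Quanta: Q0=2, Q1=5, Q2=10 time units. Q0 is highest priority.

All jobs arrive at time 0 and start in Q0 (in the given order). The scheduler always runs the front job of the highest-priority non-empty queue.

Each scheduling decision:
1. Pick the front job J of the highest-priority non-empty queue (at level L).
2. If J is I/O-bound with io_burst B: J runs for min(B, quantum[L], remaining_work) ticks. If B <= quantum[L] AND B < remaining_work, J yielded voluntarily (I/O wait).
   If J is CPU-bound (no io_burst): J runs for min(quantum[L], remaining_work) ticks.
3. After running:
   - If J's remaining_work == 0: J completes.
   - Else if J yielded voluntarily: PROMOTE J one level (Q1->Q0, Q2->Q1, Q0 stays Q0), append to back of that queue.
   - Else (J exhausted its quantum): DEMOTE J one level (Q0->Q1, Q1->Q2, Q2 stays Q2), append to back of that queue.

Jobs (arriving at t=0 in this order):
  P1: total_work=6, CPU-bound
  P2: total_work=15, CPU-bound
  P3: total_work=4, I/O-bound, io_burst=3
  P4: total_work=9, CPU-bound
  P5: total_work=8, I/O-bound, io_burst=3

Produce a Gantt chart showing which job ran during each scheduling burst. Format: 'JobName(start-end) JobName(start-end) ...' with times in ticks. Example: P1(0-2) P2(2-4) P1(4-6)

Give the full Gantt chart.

Answer: P1(0-2) P2(2-4) P3(4-6) P4(6-8) P5(8-10) P1(10-14) P2(14-19) P3(19-21) P4(21-26) P5(26-29) P5(29-31) P5(31-32) P2(32-40) P4(40-42)

Derivation:
t=0-2: P1@Q0 runs 2, rem=4, quantum used, demote→Q1. Q0=[P2,P3,P4,P5] Q1=[P1] Q2=[]
t=2-4: P2@Q0 runs 2, rem=13, quantum used, demote→Q1. Q0=[P3,P4,P5] Q1=[P1,P2] Q2=[]
t=4-6: P3@Q0 runs 2, rem=2, quantum used, demote→Q1. Q0=[P4,P5] Q1=[P1,P2,P3] Q2=[]
t=6-8: P4@Q0 runs 2, rem=7, quantum used, demote→Q1. Q0=[P5] Q1=[P1,P2,P3,P4] Q2=[]
t=8-10: P5@Q0 runs 2, rem=6, quantum used, demote→Q1. Q0=[] Q1=[P1,P2,P3,P4,P5] Q2=[]
t=10-14: P1@Q1 runs 4, rem=0, completes. Q0=[] Q1=[P2,P3,P4,P5] Q2=[]
t=14-19: P2@Q1 runs 5, rem=8, quantum used, demote→Q2. Q0=[] Q1=[P3,P4,P5] Q2=[P2]
t=19-21: P3@Q1 runs 2, rem=0, completes. Q0=[] Q1=[P4,P5] Q2=[P2]
t=21-26: P4@Q1 runs 5, rem=2, quantum used, demote→Q2. Q0=[] Q1=[P5] Q2=[P2,P4]
t=26-29: P5@Q1 runs 3, rem=3, I/O yield, promote→Q0. Q0=[P5] Q1=[] Q2=[P2,P4]
t=29-31: P5@Q0 runs 2, rem=1, quantum used, demote→Q1. Q0=[] Q1=[P5] Q2=[P2,P4]
t=31-32: P5@Q1 runs 1, rem=0, completes. Q0=[] Q1=[] Q2=[P2,P4]
t=32-40: P2@Q2 runs 8, rem=0, completes. Q0=[] Q1=[] Q2=[P4]
t=40-42: P4@Q2 runs 2, rem=0, completes. Q0=[] Q1=[] Q2=[]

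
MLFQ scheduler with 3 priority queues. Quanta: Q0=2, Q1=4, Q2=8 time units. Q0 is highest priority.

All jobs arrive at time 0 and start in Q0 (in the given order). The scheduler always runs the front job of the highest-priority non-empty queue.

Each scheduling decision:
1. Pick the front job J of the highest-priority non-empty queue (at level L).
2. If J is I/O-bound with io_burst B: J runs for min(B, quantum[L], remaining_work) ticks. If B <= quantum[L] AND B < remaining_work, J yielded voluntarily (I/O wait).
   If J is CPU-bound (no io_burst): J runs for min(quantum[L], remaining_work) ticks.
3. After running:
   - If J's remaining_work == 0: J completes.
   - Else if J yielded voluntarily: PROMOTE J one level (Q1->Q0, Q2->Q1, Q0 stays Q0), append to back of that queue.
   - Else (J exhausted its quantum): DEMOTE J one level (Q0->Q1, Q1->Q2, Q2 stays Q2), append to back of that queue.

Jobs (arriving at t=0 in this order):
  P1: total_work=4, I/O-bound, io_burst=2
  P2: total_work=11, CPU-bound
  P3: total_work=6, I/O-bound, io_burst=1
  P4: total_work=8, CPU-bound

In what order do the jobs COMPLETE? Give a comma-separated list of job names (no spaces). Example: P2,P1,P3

t=0-2: P1@Q0 runs 2, rem=2, I/O yield, promote→Q0. Q0=[P2,P3,P4,P1] Q1=[] Q2=[]
t=2-4: P2@Q0 runs 2, rem=9, quantum used, demote→Q1. Q0=[P3,P4,P1] Q1=[P2] Q2=[]
t=4-5: P3@Q0 runs 1, rem=5, I/O yield, promote→Q0. Q0=[P4,P1,P3] Q1=[P2] Q2=[]
t=5-7: P4@Q0 runs 2, rem=6, quantum used, demote→Q1. Q0=[P1,P3] Q1=[P2,P4] Q2=[]
t=7-9: P1@Q0 runs 2, rem=0, completes. Q0=[P3] Q1=[P2,P4] Q2=[]
t=9-10: P3@Q0 runs 1, rem=4, I/O yield, promote→Q0. Q0=[P3] Q1=[P2,P4] Q2=[]
t=10-11: P3@Q0 runs 1, rem=3, I/O yield, promote→Q0. Q0=[P3] Q1=[P2,P4] Q2=[]
t=11-12: P3@Q0 runs 1, rem=2, I/O yield, promote→Q0. Q0=[P3] Q1=[P2,P4] Q2=[]
t=12-13: P3@Q0 runs 1, rem=1, I/O yield, promote→Q0. Q0=[P3] Q1=[P2,P4] Q2=[]
t=13-14: P3@Q0 runs 1, rem=0, completes. Q0=[] Q1=[P2,P4] Q2=[]
t=14-18: P2@Q1 runs 4, rem=5, quantum used, demote→Q2. Q0=[] Q1=[P4] Q2=[P2]
t=18-22: P4@Q1 runs 4, rem=2, quantum used, demote→Q2. Q0=[] Q1=[] Q2=[P2,P4]
t=22-27: P2@Q2 runs 5, rem=0, completes. Q0=[] Q1=[] Q2=[P4]
t=27-29: P4@Q2 runs 2, rem=0, completes. Q0=[] Q1=[] Q2=[]

Answer: P1,P3,P2,P4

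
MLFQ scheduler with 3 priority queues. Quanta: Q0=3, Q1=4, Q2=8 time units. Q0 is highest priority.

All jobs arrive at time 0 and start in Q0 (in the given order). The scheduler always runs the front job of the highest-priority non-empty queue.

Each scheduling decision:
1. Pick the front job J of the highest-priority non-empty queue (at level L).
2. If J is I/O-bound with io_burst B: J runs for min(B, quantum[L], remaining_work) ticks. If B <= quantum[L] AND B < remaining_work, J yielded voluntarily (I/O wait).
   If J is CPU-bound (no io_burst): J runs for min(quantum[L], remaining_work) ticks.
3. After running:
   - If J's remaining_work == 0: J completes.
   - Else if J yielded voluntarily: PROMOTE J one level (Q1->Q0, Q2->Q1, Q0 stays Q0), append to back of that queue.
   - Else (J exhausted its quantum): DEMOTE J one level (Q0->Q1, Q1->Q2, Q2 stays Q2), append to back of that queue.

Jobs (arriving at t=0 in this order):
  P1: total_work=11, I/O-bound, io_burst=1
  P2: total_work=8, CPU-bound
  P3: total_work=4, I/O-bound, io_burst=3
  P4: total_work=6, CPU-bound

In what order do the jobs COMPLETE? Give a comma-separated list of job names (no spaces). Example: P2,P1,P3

Answer: P3,P1,P4,P2

Derivation:
t=0-1: P1@Q0 runs 1, rem=10, I/O yield, promote→Q0. Q0=[P2,P3,P4,P1] Q1=[] Q2=[]
t=1-4: P2@Q0 runs 3, rem=5, quantum used, demote→Q1. Q0=[P3,P4,P1] Q1=[P2] Q2=[]
t=4-7: P3@Q0 runs 3, rem=1, I/O yield, promote→Q0. Q0=[P4,P1,P3] Q1=[P2] Q2=[]
t=7-10: P4@Q0 runs 3, rem=3, quantum used, demote→Q1. Q0=[P1,P3] Q1=[P2,P4] Q2=[]
t=10-11: P1@Q0 runs 1, rem=9, I/O yield, promote→Q0. Q0=[P3,P1] Q1=[P2,P4] Q2=[]
t=11-12: P3@Q0 runs 1, rem=0, completes. Q0=[P1] Q1=[P2,P4] Q2=[]
t=12-13: P1@Q0 runs 1, rem=8, I/O yield, promote→Q0. Q0=[P1] Q1=[P2,P4] Q2=[]
t=13-14: P1@Q0 runs 1, rem=7, I/O yield, promote→Q0. Q0=[P1] Q1=[P2,P4] Q2=[]
t=14-15: P1@Q0 runs 1, rem=6, I/O yield, promote→Q0. Q0=[P1] Q1=[P2,P4] Q2=[]
t=15-16: P1@Q0 runs 1, rem=5, I/O yield, promote→Q0. Q0=[P1] Q1=[P2,P4] Q2=[]
t=16-17: P1@Q0 runs 1, rem=4, I/O yield, promote→Q0. Q0=[P1] Q1=[P2,P4] Q2=[]
t=17-18: P1@Q0 runs 1, rem=3, I/O yield, promote→Q0. Q0=[P1] Q1=[P2,P4] Q2=[]
t=18-19: P1@Q0 runs 1, rem=2, I/O yield, promote→Q0. Q0=[P1] Q1=[P2,P4] Q2=[]
t=19-20: P1@Q0 runs 1, rem=1, I/O yield, promote→Q0. Q0=[P1] Q1=[P2,P4] Q2=[]
t=20-21: P1@Q0 runs 1, rem=0, completes. Q0=[] Q1=[P2,P4] Q2=[]
t=21-25: P2@Q1 runs 4, rem=1, quantum used, demote→Q2. Q0=[] Q1=[P4] Q2=[P2]
t=25-28: P4@Q1 runs 3, rem=0, completes. Q0=[] Q1=[] Q2=[P2]
t=28-29: P2@Q2 runs 1, rem=0, completes. Q0=[] Q1=[] Q2=[]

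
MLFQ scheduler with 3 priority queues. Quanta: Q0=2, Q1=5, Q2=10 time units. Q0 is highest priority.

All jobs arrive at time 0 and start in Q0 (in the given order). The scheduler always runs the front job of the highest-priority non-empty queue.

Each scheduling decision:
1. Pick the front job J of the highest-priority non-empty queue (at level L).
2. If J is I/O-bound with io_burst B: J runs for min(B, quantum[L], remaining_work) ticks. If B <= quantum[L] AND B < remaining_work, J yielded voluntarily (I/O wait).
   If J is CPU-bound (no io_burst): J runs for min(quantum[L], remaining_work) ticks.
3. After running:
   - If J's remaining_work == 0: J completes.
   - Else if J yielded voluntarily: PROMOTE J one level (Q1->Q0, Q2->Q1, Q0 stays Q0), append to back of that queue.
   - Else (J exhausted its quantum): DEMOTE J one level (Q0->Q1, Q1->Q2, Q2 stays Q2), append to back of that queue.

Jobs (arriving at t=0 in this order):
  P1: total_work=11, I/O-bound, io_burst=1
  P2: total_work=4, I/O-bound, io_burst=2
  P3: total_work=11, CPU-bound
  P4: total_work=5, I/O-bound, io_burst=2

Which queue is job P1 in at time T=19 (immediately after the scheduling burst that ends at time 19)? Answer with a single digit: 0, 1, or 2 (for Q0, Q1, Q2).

t=0-1: P1@Q0 runs 1, rem=10, I/O yield, promote→Q0. Q0=[P2,P3,P4,P1] Q1=[] Q2=[]
t=1-3: P2@Q0 runs 2, rem=2, I/O yield, promote→Q0. Q0=[P3,P4,P1,P2] Q1=[] Q2=[]
t=3-5: P3@Q0 runs 2, rem=9, quantum used, demote→Q1. Q0=[P4,P1,P2] Q1=[P3] Q2=[]
t=5-7: P4@Q0 runs 2, rem=3, I/O yield, promote→Q0. Q0=[P1,P2,P4] Q1=[P3] Q2=[]
t=7-8: P1@Q0 runs 1, rem=9, I/O yield, promote→Q0. Q0=[P2,P4,P1] Q1=[P3] Q2=[]
t=8-10: P2@Q0 runs 2, rem=0, completes. Q0=[P4,P1] Q1=[P3] Q2=[]
t=10-12: P4@Q0 runs 2, rem=1, I/O yield, promote→Q0. Q0=[P1,P4] Q1=[P3] Q2=[]
t=12-13: P1@Q0 runs 1, rem=8, I/O yield, promote→Q0. Q0=[P4,P1] Q1=[P3] Q2=[]
t=13-14: P4@Q0 runs 1, rem=0, completes. Q0=[P1] Q1=[P3] Q2=[]
t=14-15: P1@Q0 runs 1, rem=7, I/O yield, promote→Q0. Q0=[P1] Q1=[P3] Q2=[]
t=15-16: P1@Q0 runs 1, rem=6, I/O yield, promote→Q0. Q0=[P1] Q1=[P3] Q2=[]
t=16-17: P1@Q0 runs 1, rem=5, I/O yield, promote→Q0. Q0=[P1] Q1=[P3] Q2=[]
t=17-18: P1@Q0 runs 1, rem=4, I/O yield, promote→Q0. Q0=[P1] Q1=[P3] Q2=[]
t=18-19: P1@Q0 runs 1, rem=3, I/O yield, promote→Q0. Q0=[P1] Q1=[P3] Q2=[]
t=19-20: P1@Q0 runs 1, rem=2, I/O yield, promote→Q0. Q0=[P1] Q1=[P3] Q2=[]
t=20-21: P1@Q0 runs 1, rem=1, I/O yield, promote→Q0. Q0=[P1] Q1=[P3] Q2=[]
t=21-22: P1@Q0 runs 1, rem=0, completes. Q0=[] Q1=[P3] Q2=[]
t=22-27: P3@Q1 runs 5, rem=4, quantum used, demote→Q2. Q0=[] Q1=[] Q2=[P3]
t=27-31: P3@Q2 runs 4, rem=0, completes. Q0=[] Q1=[] Q2=[]

Answer: 0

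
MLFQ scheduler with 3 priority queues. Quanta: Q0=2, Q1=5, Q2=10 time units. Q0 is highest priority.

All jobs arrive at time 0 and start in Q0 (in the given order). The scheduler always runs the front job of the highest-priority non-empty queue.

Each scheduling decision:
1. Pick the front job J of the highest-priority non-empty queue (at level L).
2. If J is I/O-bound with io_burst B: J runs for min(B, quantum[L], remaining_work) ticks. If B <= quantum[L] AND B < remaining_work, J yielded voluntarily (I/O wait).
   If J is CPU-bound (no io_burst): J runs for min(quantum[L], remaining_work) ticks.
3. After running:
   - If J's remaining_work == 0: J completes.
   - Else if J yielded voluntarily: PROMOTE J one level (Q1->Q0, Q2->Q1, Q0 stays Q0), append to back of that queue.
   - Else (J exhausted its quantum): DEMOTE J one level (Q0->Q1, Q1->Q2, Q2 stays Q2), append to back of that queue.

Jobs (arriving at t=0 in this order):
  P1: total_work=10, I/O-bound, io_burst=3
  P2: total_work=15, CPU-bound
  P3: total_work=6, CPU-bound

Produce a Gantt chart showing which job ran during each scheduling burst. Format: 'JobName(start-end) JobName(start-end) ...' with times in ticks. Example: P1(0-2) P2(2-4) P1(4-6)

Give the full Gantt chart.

Answer: P1(0-2) P2(2-4) P3(4-6) P1(6-9) P1(9-11) P2(11-16) P3(16-20) P1(20-23) P2(23-31)

Derivation:
t=0-2: P1@Q0 runs 2, rem=8, quantum used, demote→Q1. Q0=[P2,P3] Q1=[P1] Q2=[]
t=2-4: P2@Q0 runs 2, rem=13, quantum used, demote→Q1. Q0=[P3] Q1=[P1,P2] Q2=[]
t=4-6: P3@Q0 runs 2, rem=4, quantum used, demote→Q1. Q0=[] Q1=[P1,P2,P3] Q2=[]
t=6-9: P1@Q1 runs 3, rem=5, I/O yield, promote→Q0. Q0=[P1] Q1=[P2,P3] Q2=[]
t=9-11: P1@Q0 runs 2, rem=3, quantum used, demote→Q1. Q0=[] Q1=[P2,P3,P1] Q2=[]
t=11-16: P2@Q1 runs 5, rem=8, quantum used, demote→Q2. Q0=[] Q1=[P3,P1] Q2=[P2]
t=16-20: P3@Q1 runs 4, rem=0, completes. Q0=[] Q1=[P1] Q2=[P2]
t=20-23: P1@Q1 runs 3, rem=0, completes. Q0=[] Q1=[] Q2=[P2]
t=23-31: P2@Q2 runs 8, rem=0, completes. Q0=[] Q1=[] Q2=[]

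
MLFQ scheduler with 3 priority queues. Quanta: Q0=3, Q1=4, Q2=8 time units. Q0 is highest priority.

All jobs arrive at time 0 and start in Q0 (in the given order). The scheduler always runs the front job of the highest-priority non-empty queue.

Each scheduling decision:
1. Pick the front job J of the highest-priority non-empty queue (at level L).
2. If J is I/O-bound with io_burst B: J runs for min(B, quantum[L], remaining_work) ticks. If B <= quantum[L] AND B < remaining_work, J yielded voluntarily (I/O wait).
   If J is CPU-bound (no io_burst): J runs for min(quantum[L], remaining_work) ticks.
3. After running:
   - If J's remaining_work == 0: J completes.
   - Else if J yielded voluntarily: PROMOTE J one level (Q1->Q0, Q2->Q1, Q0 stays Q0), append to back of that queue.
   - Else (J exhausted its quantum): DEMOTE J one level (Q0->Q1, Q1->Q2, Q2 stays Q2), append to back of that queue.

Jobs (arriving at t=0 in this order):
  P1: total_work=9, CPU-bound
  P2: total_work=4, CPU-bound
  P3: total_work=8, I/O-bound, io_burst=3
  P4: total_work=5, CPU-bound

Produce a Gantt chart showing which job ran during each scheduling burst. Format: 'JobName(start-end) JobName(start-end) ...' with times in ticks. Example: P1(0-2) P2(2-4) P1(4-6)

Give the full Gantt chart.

Answer: P1(0-3) P2(3-6) P3(6-9) P4(9-12) P3(12-15) P3(15-17) P1(17-21) P2(21-22) P4(22-24) P1(24-26)

Derivation:
t=0-3: P1@Q0 runs 3, rem=6, quantum used, demote→Q1. Q0=[P2,P3,P4] Q1=[P1] Q2=[]
t=3-6: P2@Q0 runs 3, rem=1, quantum used, demote→Q1. Q0=[P3,P4] Q1=[P1,P2] Q2=[]
t=6-9: P3@Q0 runs 3, rem=5, I/O yield, promote→Q0. Q0=[P4,P3] Q1=[P1,P2] Q2=[]
t=9-12: P4@Q0 runs 3, rem=2, quantum used, demote→Q1. Q0=[P3] Q1=[P1,P2,P4] Q2=[]
t=12-15: P3@Q0 runs 3, rem=2, I/O yield, promote→Q0. Q0=[P3] Q1=[P1,P2,P4] Q2=[]
t=15-17: P3@Q0 runs 2, rem=0, completes. Q0=[] Q1=[P1,P2,P4] Q2=[]
t=17-21: P1@Q1 runs 4, rem=2, quantum used, demote→Q2. Q0=[] Q1=[P2,P4] Q2=[P1]
t=21-22: P2@Q1 runs 1, rem=0, completes. Q0=[] Q1=[P4] Q2=[P1]
t=22-24: P4@Q1 runs 2, rem=0, completes. Q0=[] Q1=[] Q2=[P1]
t=24-26: P1@Q2 runs 2, rem=0, completes. Q0=[] Q1=[] Q2=[]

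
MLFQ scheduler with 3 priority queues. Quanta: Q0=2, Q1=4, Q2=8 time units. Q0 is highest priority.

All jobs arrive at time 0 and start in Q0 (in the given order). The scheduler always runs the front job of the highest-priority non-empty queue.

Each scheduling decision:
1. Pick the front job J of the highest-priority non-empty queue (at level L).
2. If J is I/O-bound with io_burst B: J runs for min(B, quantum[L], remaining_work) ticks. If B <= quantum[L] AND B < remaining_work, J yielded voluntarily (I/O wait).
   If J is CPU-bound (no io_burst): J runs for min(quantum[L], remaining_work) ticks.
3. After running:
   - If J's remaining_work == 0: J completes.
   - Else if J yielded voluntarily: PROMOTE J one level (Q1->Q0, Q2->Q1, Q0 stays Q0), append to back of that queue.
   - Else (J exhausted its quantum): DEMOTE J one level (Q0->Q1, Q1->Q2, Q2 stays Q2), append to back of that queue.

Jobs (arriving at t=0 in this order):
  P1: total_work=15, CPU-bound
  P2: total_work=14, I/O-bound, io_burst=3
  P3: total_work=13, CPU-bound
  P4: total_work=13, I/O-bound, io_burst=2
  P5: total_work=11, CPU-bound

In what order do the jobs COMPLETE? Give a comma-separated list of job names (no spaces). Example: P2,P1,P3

t=0-2: P1@Q0 runs 2, rem=13, quantum used, demote→Q1. Q0=[P2,P3,P4,P5] Q1=[P1] Q2=[]
t=2-4: P2@Q0 runs 2, rem=12, quantum used, demote→Q1. Q0=[P3,P4,P5] Q1=[P1,P2] Q2=[]
t=4-6: P3@Q0 runs 2, rem=11, quantum used, demote→Q1. Q0=[P4,P5] Q1=[P1,P2,P3] Q2=[]
t=6-8: P4@Q0 runs 2, rem=11, I/O yield, promote→Q0. Q0=[P5,P4] Q1=[P1,P2,P3] Q2=[]
t=8-10: P5@Q0 runs 2, rem=9, quantum used, demote→Q1. Q0=[P4] Q1=[P1,P2,P3,P5] Q2=[]
t=10-12: P4@Q0 runs 2, rem=9, I/O yield, promote→Q0. Q0=[P4] Q1=[P1,P2,P3,P5] Q2=[]
t=12-14: P4@Q0 runs 2, rem=7, I/O yield, promote→Q0. Q0=[P4] Q1=[P1,P2,P3,P5] Q2=[]
t=14-16: P4@Q0 runs 2, rem=5, I/O yield, promote→Q0. Q0=[P4] Q1=[P1,P2,P3,P5] Q2=[]
t=16-18: P4@Q0 runs 2, rem=3, I/O yield, promote→Q0. Q0=[P4] Q1=[P1,P2,P3,P5] Q2=[]
t=18-20: P4@Q0 runs 2, rem=1, I/O yield, promote→Q0. Q0=[P4] Q1=[P1,P2,P3,P5] Q2=[]
t=20-21: P4@Q0 runs 1, rem=0, completes. Q0=[] Q1=[P1,P2,P3,P5] Q2=[]
t=21-25: P1@Q1 runs 4, rem=9, quantum used, demote→Q2. Q0=[] Q1=[P2,P3,P5] Q2=[P1]
t=25-28: P2@Q1 runs 3, rem=9, I/O yield, promote→Q0. Q0=[P2] Q1=[P3,P5] Q2=[P1]
t=28-30: P2@Q0 runs 2, rem=7, quantum used, demote→Q1. Q0=[] Q1=[P3,P5,P2] Q2=[P1]
t=30-34: P3@Q1 runs 4, rem=7, quantum used, demote→Q2. Q0=[] Q1=[P5,P2] Q2=[P1,P3]
t=34-38: P5@Q1 runs 4, rem=5, quantum used, demote→Q2. Q0=[] Q1=[P2] Q2=[P1,P3,P5]
t=38-41: P2@Q1 runs 3, rem=4, I/O yield, promote→Q0. Q0=[P2] Q1=[] Q2=[P1,P3,P5]
t=41-43: P2@Q0 runs 2, rem=2, quantum used, demote→Q1. Q0=[] Q1=[P2] Q2=[P1,P3,P5]
t=43-45: P2@Q1 runs 2, rem=0, completes. Q0=[] Q1=[] Q2=[P1,P3,P5]
t=45-53: P1@Q2 runs 8, rem=1, quantum used, demote→Q2. Q0=[] Q1=[] Q2=[P3,P5,P1]
t=53-60: P3@Q2 runs 7, rem=0, completes. Q0=[] Q1=[] Q2=[P5,P1]
t=60-65: P5@Q2 runs 5, rem=0, completes. Q0=[] Q1=[] Q2=[P1]
t=65-66: P1@Q2 runs 1, rem=0, completes. Q0=[] Q1=[] Q2=[]

Answer: P4,P2,P3,P5,P1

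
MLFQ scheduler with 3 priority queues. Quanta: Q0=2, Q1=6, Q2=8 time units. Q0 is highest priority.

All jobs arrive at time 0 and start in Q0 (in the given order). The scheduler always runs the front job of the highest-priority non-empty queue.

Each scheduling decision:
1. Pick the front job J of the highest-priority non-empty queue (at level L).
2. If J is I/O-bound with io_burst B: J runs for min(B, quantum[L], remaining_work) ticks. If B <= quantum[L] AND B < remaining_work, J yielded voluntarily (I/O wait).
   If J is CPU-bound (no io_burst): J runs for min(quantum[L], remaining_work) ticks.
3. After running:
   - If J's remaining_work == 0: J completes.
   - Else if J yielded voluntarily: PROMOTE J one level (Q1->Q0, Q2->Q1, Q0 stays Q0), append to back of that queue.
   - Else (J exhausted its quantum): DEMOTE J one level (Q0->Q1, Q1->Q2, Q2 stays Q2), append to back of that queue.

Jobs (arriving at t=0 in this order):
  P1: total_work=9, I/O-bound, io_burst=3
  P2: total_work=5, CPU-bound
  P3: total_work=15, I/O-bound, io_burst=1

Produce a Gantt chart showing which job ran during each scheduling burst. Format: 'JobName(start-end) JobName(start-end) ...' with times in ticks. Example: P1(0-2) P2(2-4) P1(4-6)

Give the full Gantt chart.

Answer: P1(0-2) P2(2-4) P3(4-5) P3(5-6) P3(6-7) P3(7-8) P3(8-9) P3(9-10) P3(10-11) P3(11-12) P3(12-13) P3(13-14) P3(14-15) P3(15-16) P3(16-17) P3(17-18) P3(18-19) P1(19-22) P1(22-24) P2(24-27) P1(27-29)

Derivation:
t=0-2: P1@Q0 runs 2, rem=7, quantum used, demote→Q1. Q0=[P2,P3] Q1=[P1] Q2=[]
t=2-4: P2@Q0 runs 2, rem=3, quantum used, demote→Q1. Q0=[P3] Q1=[P1,P2] Q2=[]
t=4-5: P3@Q0 runs 1, rem=14, I/O yield, promote→Q0. Q0=[P3] Q1=[P1,P2] Q2=[]
t=5-6: P3@Q0 runs 1, rem=13, I/O yield, promote→Q0. Q0=[P3] Q1=[P1,P2] Q2=[]
t=6-7: P3@Q0 runs 1, rem=12, I/O yield, promote→Q0. Q0=[P3] Q1=[P1,P2] Q2=[]
t=7-8: P3@Q0 runs 1, rem=11, I/O yield, promote→Q0. Q0=[P3] Q1=[P1,P2] Q2=[]
t=8-9: P3@Q0 runs 1, rem=10, I/O yield, promote→Q0. Q0=[P3] Q1=[P1,P2] Q2=[]
t=9-10: P3@Q0 runs 1, rem=9, I/O yield, promote→Q0. Q0=[P3] Q1=[P1,P2] Q2=[]
t=10-11: P3@Q0 runs 1, rem=8, I/O yield, promote→Q0. Q0=[P3] Q1=[P1,P2] Q2=[]
t=11-12: P3@Q0 runs 1, rem=7, I/O yield, promote→Q0. Q0=[P3] Q1=[P1,P2] Q2=[]
t=12-13: P3@Q0 runs 1, rem=6, I/O yield, promote→Q0. Q0=[P3] Q1=[P1,P2] Q2=[]
t=13-14: P3@Q0 runs 1, rem=5, I/O yield, promote→Q0. Q0=[P3] Q1=[P1,P2] Q2=[]
t=14-15: P3@Q0 runs 1, rem=4, I/O yield, promote→Q0. Q0=[P3] Q1=[P1,P2] Q2=[]
t=15-16: P3@Q0 runs 1, rem=3, I/O yield, promote→Q0. Q0=[P3] Q1=[P1,P2] Q2=[]
t=16-17: P3@Q0 runs 1, rem=2, I/O yield, promote→Q0. Q0=[P3] Q1=[P1,P2] Q2=[]
t=17-18: P3@Q0 runs 1, rem=1, I/O yield, promote→Q0. Q0=[P3] Q1=[P1,P2] Q2=[]
t=18-19: P3@Q0 runs 1, rem=0, completes. Q0=[] Q1=[P1,P2] Q2=[]
t=19-22: P1@Q1 runs 3, rem=4, I/O yield, promote→Q0. Q0=[P1] Q1=[P2] Q2=[]
t=22-24: P1@Q0 runs 2, rem=2, quantum used, demote→Q1. Q0=[] Q1=[P2,P1] Q2=[]
t=24-27: P2@Q1 runs 3, rem=0, completes. Q0=[] Q1=[P1] Q2=[]
t=27-29: P1@Q1 runs 2, rem=0, completes. Q0=[] Q1=[] Q2=[]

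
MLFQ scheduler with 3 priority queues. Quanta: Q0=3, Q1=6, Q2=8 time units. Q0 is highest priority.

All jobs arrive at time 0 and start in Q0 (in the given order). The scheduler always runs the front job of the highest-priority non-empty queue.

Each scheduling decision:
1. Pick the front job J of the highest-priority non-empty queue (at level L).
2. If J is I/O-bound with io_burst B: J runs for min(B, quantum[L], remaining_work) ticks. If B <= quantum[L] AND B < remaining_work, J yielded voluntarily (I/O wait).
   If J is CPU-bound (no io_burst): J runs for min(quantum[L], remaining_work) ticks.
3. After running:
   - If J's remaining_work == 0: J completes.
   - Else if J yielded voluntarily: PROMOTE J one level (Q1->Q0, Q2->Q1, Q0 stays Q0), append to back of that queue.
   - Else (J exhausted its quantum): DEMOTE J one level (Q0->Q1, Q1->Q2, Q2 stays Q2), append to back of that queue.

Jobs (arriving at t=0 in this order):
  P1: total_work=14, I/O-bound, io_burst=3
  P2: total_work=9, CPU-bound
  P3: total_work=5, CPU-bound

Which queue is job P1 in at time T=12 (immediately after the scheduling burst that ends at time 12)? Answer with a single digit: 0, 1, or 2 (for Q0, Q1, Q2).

Answer: 0

Derivation:
t=0-3: P1@Q0 runs 3, rem=11, I/O yield, promote→Q0. Q0=[P2,P3,P1] Q1=[] Q2=[]
t=3-6: P2@Q0 runs 3, rem=6, quantum used, demote→Q1. Q0=[P3,P1] Q1=[P2] Q2=[]
t=6-9: P3@Q0 runs 3, rem=2, quantum used, demote→Q1. Q0=[P1] Q1=[P2,P3] Q2=[]
t=9-12: P1@Q0 runs 3, rem=8, I/O yield, promote→Q0. Q0=[P1] Q1=[P2,P3] Q2=[]
t=12-15: P1@Q0 runs 3, rem=5, I/O yield, promote→Q0. Q0=[P1] Q1=[P2,P3] Q2=[]
t=15-18: P1@Q0 runs 3, rem=2, I/O yield, promote→Q0. Q0=[P1] Q1=[P2,P3] Q2=[]
t=18-20: P1@Q0 runs 2, rem=0, completes. Q0=[] Q1=[P2,P3] Q2=[]
t=20-26: P2@Q1 runs 6, rem=0, completes. Q0=[] Q1=[P3] Q2=[]
t=26-28: P3@Q1 runs 2, rem=0, completes. Q0=[] Q1=[] Q2=[]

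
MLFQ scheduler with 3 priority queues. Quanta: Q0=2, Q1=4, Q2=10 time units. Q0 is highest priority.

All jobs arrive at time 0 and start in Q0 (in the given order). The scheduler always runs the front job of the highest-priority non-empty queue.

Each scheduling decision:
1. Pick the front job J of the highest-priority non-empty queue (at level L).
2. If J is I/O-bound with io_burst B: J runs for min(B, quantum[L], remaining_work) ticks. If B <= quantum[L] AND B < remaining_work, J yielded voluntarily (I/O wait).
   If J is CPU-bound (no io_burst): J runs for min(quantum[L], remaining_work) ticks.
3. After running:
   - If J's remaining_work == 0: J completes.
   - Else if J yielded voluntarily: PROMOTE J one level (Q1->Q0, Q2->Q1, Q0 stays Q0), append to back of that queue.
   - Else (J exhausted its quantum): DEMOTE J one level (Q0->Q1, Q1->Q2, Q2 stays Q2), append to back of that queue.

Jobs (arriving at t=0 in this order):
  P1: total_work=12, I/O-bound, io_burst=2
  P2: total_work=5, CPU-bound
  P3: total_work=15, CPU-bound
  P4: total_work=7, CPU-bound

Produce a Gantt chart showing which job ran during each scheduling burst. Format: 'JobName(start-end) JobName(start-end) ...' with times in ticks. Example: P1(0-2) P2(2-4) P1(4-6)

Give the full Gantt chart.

t=0-2: P1@Q0 runs 2, rem=10, I/O yield, promote→Q0. Q0=[P2,P3,P4,P1] Q1=[] Q2=[]
t=2-4: P2@Q0 runs 2, rem=3, quantum used, demote→Q1. Q0=[P3,P4,P1] Q1=[P2] Q2=[]
t=4-6: P3@Q0 runs 2, rem=13, quantum used, demote→Q1. Q0=[P4,P1] Q1=[P2,P3] Q2=[]
t=6-8: P4@Q0 runs 2, rem=5, quantum used, demote→Q1. Q0=[P1] Q1=[P2,P3,P4] Q2=[]
t=8-10: P1@Q0 runs 2, rem=8, I/O yield, promote→Q0. Q0=[P1] Q1=[P2,P3,P4] Q2=[]
t=10-12: P1@Q0 runs 2, rem=6, I/O yield, promote→Q0. Q0=[P1] Q1=[P2,P3,P4] Q2=[]
t=12-14: P1@Q0 runs 2, rem=4, I/O yield, promote→Q0. Q0=[P1] Q1=[P2,P3,P4] Q2=[]
t=14-16: P1@Q0 runs 2, rem=2, I/O yield, promote→Q0. Q0=[P1] Q1=[P2,P3,P4] Q2=[]
t=16-18: P1@Q0 runs 2, rem=0, completes. Q0=[] Q1=[P2,P3,P4] Q2=[]
t=18-21: P2@Q1 runs 3, rem=0, completes. Q0=[] Q1=[P3,P4] Q2=[]
t=21-25: P3@Q1 runs 4, rem=9, quantum used, demote→Q2. Q0=[] Q1=[P4] Q2=[P3]
t=25-29: P4@Q1 runs 4, rem=1, quantum used, demote→Q2. Q0=[] Q1=[] Q2=[P3,P4]
t=29-38: P3@Q2 runs 9, rem=0, completes. Q0=[] Q1=[] Q2=[P4]
t=38-39: P4@Q2 runs 1, rem=0, completes. Q0=[] Q1=[] Q2=[]

Answer: P1(0-2) P2(2-4) P3(4-6) P4(6-8) P1(8-10) P1(10-12) P1(12-14) P1(14-16) P1(16-18) P2(18-21) P3(21-25) P4(25-29) P3(29-38) P4(38-39)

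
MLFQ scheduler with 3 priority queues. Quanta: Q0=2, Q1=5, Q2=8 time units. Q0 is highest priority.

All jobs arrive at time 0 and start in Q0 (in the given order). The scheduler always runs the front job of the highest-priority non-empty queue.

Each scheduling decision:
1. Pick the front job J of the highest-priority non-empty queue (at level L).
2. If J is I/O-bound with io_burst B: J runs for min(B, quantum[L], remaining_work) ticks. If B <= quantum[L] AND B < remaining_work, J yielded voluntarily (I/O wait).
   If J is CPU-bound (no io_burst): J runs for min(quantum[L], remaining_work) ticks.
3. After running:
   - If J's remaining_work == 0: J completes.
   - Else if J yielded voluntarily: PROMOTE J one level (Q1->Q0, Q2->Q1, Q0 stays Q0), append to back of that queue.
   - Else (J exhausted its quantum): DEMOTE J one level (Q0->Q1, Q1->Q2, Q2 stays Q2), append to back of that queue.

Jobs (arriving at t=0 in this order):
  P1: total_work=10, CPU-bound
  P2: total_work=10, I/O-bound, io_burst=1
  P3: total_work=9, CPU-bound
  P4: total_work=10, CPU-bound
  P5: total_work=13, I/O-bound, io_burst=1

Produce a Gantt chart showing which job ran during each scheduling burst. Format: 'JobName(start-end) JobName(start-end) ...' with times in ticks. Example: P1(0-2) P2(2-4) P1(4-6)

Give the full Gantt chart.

t=0-2: P1@Q0 runs 2, rem=8, quantum used, demote→Q1. Q0=[P2,P3,P4,P5] Q1=[P1] Q2=[]
t=2-3: P2@Q0 runs 1, rem=9, I/O yield, promote→Q0. Q0=[P3,P4,P5,P2] Q1=[P1] Q2=[]
t=3-5: P3@Q0 runs 2, rem=7, quantum used, demote→Q1. Q0=[P4,P5,P2] Q1=[P1,P3] Q2=[]
t=5-7: P4@Q0 runs 2, rem=8, quantum used, demote→Q1. Q0=[P5,P2] Q1=[P1,P3,P4] Q2=[]
t=7-8: P5@Q0 runs 1, rem=12, I/O yield, promote→Q0. Q0=[P2,P5] Q1=[P1,P3,P4] Q2=[]
t=8-9: P2@Q0 runs 1, rem=8, I/O yield, promote→Q0. Q0=[P5,P2] Q1=[P1,P3,P4] Q2=[]
t=9-10: P5@Q0 runs 1, rem=11, I/O yield, promote→Q0. Q0=[P2,P5] Q1=[P1,P3,P4] Q2=[]
t=10-11: P2@Q0 runs 1, rem=7, I/O yield, promote→Q0. Q0=[P5,P2] Q1=[P1,P3,P4] Q2=[]
t=11-12: P5@Q0 runs 1, rem=10, I/O yield, promote→Q0. Q0=[P2,P5] Q1=[P1,P3,P4] Q2=[]
t=12-13: P2@Q0 runs 1, rem=6, I/O yield, promote→Q0. Q0=[P5,P2] Q1=[P1,P3,P4] Q2=[]
t=13-14: P5@Q0 runs 1, rem=9, I/O yield, promote→Q0. Q0=[P2,P5] Q1=[P1,P3,P4] Q2=[]
t=14-15: P2@Q0 runs 1, rem=5, I/O yield, promote→Q0. Q0=[P5,P2] Q1=[P1,P3,P4] Q2=[]
t=15-16: P5@Q0 runs 1, rem=8, I/O yield, promote→Q0. Q0=[P2,P5] Q1=[P1,P3,P4] Q2=[]
t=16-17: P2@Q0 runs 1, rem=4, I/O yield, promote→Q0. Q0=[P5,P2] Q1=[P1,P3,P4] Q2=[]
t=17-18: P5@Q0 runs 1, rem=7, I/O yield, promote→Q0. Q0=[P2,P5] Q1=[P1,P3,P4] Q2=[]
t=18-19: P2@Q0 runs 1, rem=3, I/O yield, promote→Q0. Q0=[P5,P2] Q1=[P1,P3,P4] Q2=[]
t=19-20: P5@Q0 runs 1, rem=6, I/O yield, promote→Q0. Q0=[P2,P5] Q1=[P1,P3,P4] Q2=[]
t=20-21: P2@Q0 runs 1, rem=2, I/O yield, promote→Q0. Q0=[P5,P2] Q1=[P1,P3,P4] Q2=[]
t=21-22: P5@Q0 runs 1, rem=5, I/O yield, promote→Q0. Q0=[P2,P5] Q1=[P1,P3,P4] Q2=[]
t=22-23: P2@Q0 runs 1, rem=1, I/O yield, promote→Q0. Q0=[P5,P2] Q1=[P1,P3,P4] Q2=[]
t=23-24: P5@Q0 runs 1, rem=4, I/O yield, promote→Q0. Q0=[P2,P5] Q1=[P1,P3,P4] Q2=[]
t=24-25: P2@Q0 runs 1, rem=0, completes. Q0=[P5] Q1=[P1,P3,P4] Q2=[]
t=25-26: P5@Q0 runs 1, rem=3, I/O yield, promote→Q0. Q0=[P5] Q1=[P1,P3,P4] Q2=[]
t=26-27: P5@Q0 runs 1, rem=2, I/O yield, promote→Q0. Q0=[P5] Q1=[P1,P3,P4] Q2=[]
t=27-28: P5@Q0 runs 1, rem=1, I/O yield, promote→Q0. Q0=[P5] Q1=[P1,P3,P4] Q2=[]
t=28-29: P5@Q0 runs 1, rem=0, completes. Q0=[] Q1=[P1,P3,P4] Q2=[]
t=29-34: P1@Q1 runs 5, rem=3, quantum used, demote→Q2. Q0=[] Q1=[P3,P4] Q2=[P1]
t=34-39: P3@Q1 runs 5, rem=2, quantum used, demote→Q2. Q0=[] Q1=[P4] Q2=[P1,P3]
t=39-44: P4@Q1 runs 5, rem=3, quantum used, demote→Q2. Q0=[] Q1=[] Q2=[P1,P3,P4]
t=44-47: P1@Q2 runs 3, rem=0, completes. Q0=[] Q1=[] Q2=[P3,P4]
t=47-49: P3@Q2 runs 2, rem=0, completes. Q0=[] Q1=[] Q2=[P4]
t=49-52: P4@Q2 runs 3, rem=0, completes. Q0=[] Q1=[] Q2=[]

Answer: P1(0-2) P2(2-3) P3(3-5) P4(5-7) P5(7-8) P2(8-9) P5(9-10) P2(10-11) P5(11-12) P2(12-13) P5(13-14) P2(14-15) P5(15-16) P2(16-17) P5(17-18) P2(18-19) P5(19-20) P2(20-21) P5(21-22) P2(22-23) P5(23-24) P2(24-25) P5(25-26) P5(26-27) P5(27-28) P5(28-29) P1(29-34) P3(34-39) P4(39-44) P1(44-47) P3(47-49) P4(49-52)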